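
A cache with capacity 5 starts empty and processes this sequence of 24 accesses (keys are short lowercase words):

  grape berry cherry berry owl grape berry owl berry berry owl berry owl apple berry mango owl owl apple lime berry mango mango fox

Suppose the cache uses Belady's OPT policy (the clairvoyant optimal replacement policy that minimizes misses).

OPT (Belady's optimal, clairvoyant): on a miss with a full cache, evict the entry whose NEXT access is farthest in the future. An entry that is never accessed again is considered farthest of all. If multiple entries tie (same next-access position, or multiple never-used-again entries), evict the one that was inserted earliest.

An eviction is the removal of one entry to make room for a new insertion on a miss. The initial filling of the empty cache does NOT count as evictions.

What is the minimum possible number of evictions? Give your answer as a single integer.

OPT (Belady) simulation (capacity=5):
  1. access grape: MISS. Cache: [grape]
  2. access berry: MISS. Cache: [grape berry]
  3. access cherry: MISS. Cache: [grape berry cherry]
  4. access berry: HIT. Next use of berry: step 7. Cache: [grape berry cherry]
  5. access owl: MISS. Cache: [grape berry cherry owl]
  6. access grape: HIT. Next use of grape: never. Cache: [grape berry cherry owl]
  7. access berry: HIT. Next use of berry: step 9. Cache: [grape berry cherry owl]
  8. access owl: HIT. Next use of owl: step 11. Cache: [grape berry cherry owl]
  9. access berry: HIT. Next use of berry: step 10. Cache: [grape berry cherry owl]
  10. access berry: HIT. Next use of berry: step 12. Cache: [grape berry cherry owl]
  11. access owl: HIT. Next use of owl: step 13. Cache: [grape berry cherry owl]
  12. access berry: HIT. Next use of berry: step 15. Cache: [grape berry cherry owl]
  13. access owl: HIT. Next use of owl: step 17. Cache: [grape berry cherry owl]
  14. access apple: MISS. Cache: [grape berry cherry owl apple]
  15. access berry: HIT. Next use of berry: step 21. Cache: [grape berry cherry owl apple]
  16. access mango: MISS, evict grape (next use: never). Cache: [berry cherry owl apple mango]
  17. access owl: HIT. Next use of owl: step 18. Cache: [berry cherry owl apple mango]
  18. access owl: HIT. Next use of owl: never. Cache: [berry cherry owl apple mango]
  19. access apple: HIT. Next use of apple: never. Cache: [berry cherry owl apple mango]
  20. access lime: MISS, evict cherry (next use: never). Cache: [berry owl apple mango lime]
  21. access berry: HIT. Next use of berry: never. Cache: [berry owl apple mango lime]
  22. access mango: HIT. Next use of mango: step 23. Cache: [berry owl apple mango lime]
  23. access mango: HIT. Next use of mango: never. Cache: [berry owl apple mango lime]
  24. access fox: MISS, evict berry (next use: never). Cache: [owl apple mango lime fox]
Total: 16 hits, 8 misses, 3 evictions

Answer: 3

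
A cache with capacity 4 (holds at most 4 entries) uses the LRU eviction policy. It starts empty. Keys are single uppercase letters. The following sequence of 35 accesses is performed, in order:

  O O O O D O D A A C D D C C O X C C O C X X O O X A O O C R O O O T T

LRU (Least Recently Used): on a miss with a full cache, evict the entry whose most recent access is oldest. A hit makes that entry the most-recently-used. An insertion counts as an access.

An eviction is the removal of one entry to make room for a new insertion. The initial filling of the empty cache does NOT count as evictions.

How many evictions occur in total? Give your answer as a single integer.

Answer: 4

Derivation:
LRU simulation (capacity=4):
  1. access O: MISS. Cache (LRU->MRU): [O]
  2. access O: HIT. Cache (LRU->MRU): [O]
  3. access O: HIT. Cache (LRU->MRU): [O]
  4. access O: HIT. Cache (LRU->MRU): [O]
  5. access D: MISS. Cache (LRU->MRU): [O D]
  6. access O: HIT. Cache (LRU->MRU): [D O]
  7. access D: HIT. Cache (LRU->MRU): [O D]
  8. access A: MISS. Cache (LRU->MRU): [O D A]
  9. access A: HIT. Cache (LRU->MRU): [O D A]
  10. access C: MISS. Cache (LRU->MRU): [O D A C]
  11. access D: HIT. Cache (LRU->MRU): [O A C D]
  12. access D: HIT. Cache (LRU->MRU): [O A C D]
  13. access C: HIT. Cache (LRU->MRU): [O A D C]
  14. access C: HIT. Cache (LRU->MRU): [O A D C]
  15. access O: HIT. Cache (LRU->MRU): [A D C O]
  16. access X: MISS, evict A. Cache (LRU->MRU): [D C O X]
  17. access C: HIT. Cache (LRU->MRU): [D O X C]
  18. access C: HIT. Cache (LRU->MRU): [D O X C]
  19. access O: HIT. Cache (LRU->MRU): [D X C O]
  20. access C: HIT. Cache (LRU->MRU): [D X O C]
  21. access X: HIT. Cache (LRU->MRU): [D O C X]
  22. access X: HIT. Cache (LRU->MRU): [D O C X]
  23. access O: HIT. Cache (LRU->MRU): [D C X O]
  24. access O: HIT. Cache (LRU->MRU): [D C X O]
  25. access X: HIT. Cache (LRU->MRU): [D C O X]
  26. access A: MISS, evict D. Cache (LRU->MRU): [C O X A]
  27. access O: HIT. Cache (LRU->MRU): [C X A O]
  28. access O: HIT. Cache (LRU->MRU): [C X A O]
  29. access C: HIT. Cache (LRU->MRU): [X A O C]
  30. access R: MISS, evict X. Cache (LRU->MRU): [A O C R]
  31. access O: HIT. Cache (LRU->MRU): [A C R O]
  32. access O: HIT. Cache (LRU->MRU): [A C R O]
  33. access O: HIT. Cache (LRU->MRU): [A C R O]
  34. access T: MISS, evict A. Cache (LRU->MRU): [C R O T]
  35. access T: HIT. Cache (LRU->MRU): [C R O T]
Total: 27 hits, 8 misses, 4 evictions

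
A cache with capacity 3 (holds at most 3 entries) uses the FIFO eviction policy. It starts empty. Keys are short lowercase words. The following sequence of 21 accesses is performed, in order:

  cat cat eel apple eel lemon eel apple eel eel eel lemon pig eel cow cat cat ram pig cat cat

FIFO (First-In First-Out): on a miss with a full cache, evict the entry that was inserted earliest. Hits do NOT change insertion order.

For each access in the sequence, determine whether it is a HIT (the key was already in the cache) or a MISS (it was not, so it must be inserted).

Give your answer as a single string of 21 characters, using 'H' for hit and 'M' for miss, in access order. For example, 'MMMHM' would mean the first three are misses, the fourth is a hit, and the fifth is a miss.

FIFO simulation (capacity=3):
  1. access cat: MISS. Cache (old->new): [cat]
  2. access cat: HIT. Cache (old->new): [cat]
  3. access eel: MISS. Cache (old->new): [cat eel]
  4. access apple: MISS. Cache (old->new): [cat eel apple]
  5. access eel: HIT. Cache (old->new): [cat eel apple]
  6. access lemon: MISS, evict cat. Cache (old->new): [eel apple lemon]
  7. access eel: HIT. Cache (old->new): [eel apple lemon]
  8. access apple: HIT. Cache (old->new): [eel apple lemon]
  9. access eel: HIT. Cache (old->new): [eel apple lemon]
  10. access eel: HIT. Cache (old->new): [eel apple lemon]
  11. access eel: HIT. Cache (old->new): [eel apple lemon]
  12. access lemon: HIT. Cache (old->new): [eel apple lemon]
  13. access pig: MISS, evict eel. Cache (old->new): [apple lemon pig]
  14. access eel: MISS, evict apple. Cache (old->new): [lemon pig eel]
  15. access cow: MISS, evict lemon. Cache (old->new): [pig eel cow]
  16. access cat: MISS, evict pig. Cache (old->new): [eel cow cat]
  17. access cat: HIT. Cache (old->new): [eel cow cat]
  18. access ram: MISS, evict eel. Cache (old->new): [cow cat ram]
  19. access pig: MISS, evict cow. Cache (old->new): [cat ram pig]
  20. access cat: HIT. Cache (old->new): [cat ram pig]
  21. access cat: HIT. Cache (old->new): [cat ram pig]
Total: 11 hits, 10 misses, 7 evictions

Answer: MHMMHMHHHHHHMMMMHMMHH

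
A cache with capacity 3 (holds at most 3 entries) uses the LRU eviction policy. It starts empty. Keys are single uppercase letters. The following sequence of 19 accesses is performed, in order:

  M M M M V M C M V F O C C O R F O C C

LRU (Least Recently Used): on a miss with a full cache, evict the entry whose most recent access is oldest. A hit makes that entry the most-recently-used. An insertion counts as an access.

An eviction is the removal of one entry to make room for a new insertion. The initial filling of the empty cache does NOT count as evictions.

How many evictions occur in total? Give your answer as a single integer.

LRU simulation (capacity=3):
  1. access M: MISS. Cache (LRU->MRU): [M]
  2. access M: HIT. Cache (LRU->MRU): [M]
  3. access M: HIT. Cache (LRU->MRU): [M]
  4. access M: HIT. Cache (LRU->MRU): [M]
  5. access V: MISS. Cache (LRU->MRU): [M V]
  6. access M: HIT. Cache (LRU->MRU): [V M]
  7. access C: MISS. Cache (LRU->MRU): [V M C]
  8. access M: HIT. Cache (LRU->MRU): [V C M]
  9. access V: HIT. Cache (LRU->MRU): [C M V]
  10. access F: MISS, evict C. Cache (LRU->MRU): [M V F]
  11. access O: MISS, evict M. Cache (LRU->MRU): [V F O]
  12. access C: MISS, evict V. Cache (LRU->MRU): [F O C]
  13. access C: HIT. Cache (LRU->MRU): [F O C]
  14. access O: HIT. Cache (LRU->MRU): [F C O]
  15. access R: MISS, evict F. Cache (LRU->MRU): [C O R]
  16. access F: MISS, evict C. Cache (LRU->MRU): [O R F]
  17. access O: HIT. Cache (LRU->MRU): [R F O]
  18. access C: MISS, evict R. Cache (LRU->MRU): [F O C]
  19. access C: HIT. Cache (LRU->MRU): [F O C]
Total: 10 hits, 9 misses, 6 evictions

Answer: 6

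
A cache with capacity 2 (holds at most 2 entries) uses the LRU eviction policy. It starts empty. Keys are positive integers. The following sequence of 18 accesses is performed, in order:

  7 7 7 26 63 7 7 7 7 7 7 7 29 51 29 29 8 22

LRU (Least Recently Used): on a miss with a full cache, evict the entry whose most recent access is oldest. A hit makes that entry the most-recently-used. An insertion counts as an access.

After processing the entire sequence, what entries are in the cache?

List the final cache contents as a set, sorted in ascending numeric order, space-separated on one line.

LRU simulation (capacity=2):
  1. access 7: MISS. Cache (LRU->MRU): [7]
  2. access 7: HIT. Cache (LRU->MRU): [7]
  3. access 7: HIT. Cache (LRU->MRU): [7]
  4. access 26: MISS. Cache (LRU->MRU): [7 26]
  5. access 63: MISS, evict 7. Cache (LRU->MRU): [26 63]
  6. access 7: MISS, evict 26. Cache (LRU->MRU): [63 7]
  7. access 7: HIT. Cache (LRU->MRU): [63 7]
  8. access 7: HIT. Cache (LRU->MRU): [63 7]
  9. access 7: HIT. Cache (LRU->MRU): [63 7]
  10. access 7: HIT. Cache (LRU->MRU): [63 7]
  11. access 7: HIT. Cache (LRU->MRU): [63 7]
  12. access 7: HIT. Cache (LRU->MRU): [63 7]
  13. access 29: MISS, evict 63. Cache (LRU->MRU): [7 29]
  14. access 51: MISS, evict 7. Cache (LRU->MRU): [29 51]
  15. access 29: HIT. Cache (LRU->MRU): [51 29]
  16. access 29: HIT. Cache (LRU->MRU): [51 29]
  17. access 8: MISS, evict 51. Cache (LRU->MRU): [29 8]
  18. access 22: MISS, evict 29. Cache (LRU->MRU): [8 22]
Total: 10 hits, 8 misses, 6 evictions

Answer: 8 22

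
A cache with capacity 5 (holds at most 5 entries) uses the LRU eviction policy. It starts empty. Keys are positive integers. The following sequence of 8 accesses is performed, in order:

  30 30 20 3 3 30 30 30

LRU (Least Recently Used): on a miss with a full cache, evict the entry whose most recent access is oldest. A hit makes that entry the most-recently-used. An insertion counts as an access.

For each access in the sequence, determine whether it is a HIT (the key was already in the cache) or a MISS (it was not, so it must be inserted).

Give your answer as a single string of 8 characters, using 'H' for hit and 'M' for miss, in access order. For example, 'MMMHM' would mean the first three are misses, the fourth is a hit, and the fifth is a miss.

Answer: MHMMHHHH

Derivation:
LRU simulation (capacity=5):
  1. access 30: MISS. Cache (LRU->MRU): [30]
  2. access 30: HIT. Cache (LRU->MRU): [30]
  3. access 20: MISS. Cache (LRU->MRU): [30 20]
  4. access 3: MISS. Cache (LRU->MRU): [30 20 3]
  5. access 3: HIT. Cache (LRU->MRU): [30 20 3]
  6. access 30: HIT. Cache (LRU->MRU): [20 3 30]
  7. access 30: HIT. Cache (LRU->MRU): [20 3 30]
  8. access 30: HIT. Cache (LRU->MRU): [20 3 30]
Total: 5 hits, 3 misses, 0 evictions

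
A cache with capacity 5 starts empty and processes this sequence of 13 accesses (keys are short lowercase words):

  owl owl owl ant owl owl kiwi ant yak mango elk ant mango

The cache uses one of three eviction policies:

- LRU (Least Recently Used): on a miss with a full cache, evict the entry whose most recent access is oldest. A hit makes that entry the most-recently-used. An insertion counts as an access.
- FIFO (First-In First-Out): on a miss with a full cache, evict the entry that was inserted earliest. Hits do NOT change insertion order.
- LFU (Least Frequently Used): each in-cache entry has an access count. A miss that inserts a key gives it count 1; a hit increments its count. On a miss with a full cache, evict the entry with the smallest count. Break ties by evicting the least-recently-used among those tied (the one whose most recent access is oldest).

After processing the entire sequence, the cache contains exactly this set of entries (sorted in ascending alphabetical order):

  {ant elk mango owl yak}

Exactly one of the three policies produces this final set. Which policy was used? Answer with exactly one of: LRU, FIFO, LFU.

Simulating under each policy and comparing final sets:
  LRU: final set = {ant elk kiwi mango yak} -> differs
  FIFO: final set = {ant elk kiwi mango yak} -> differs
  LFU: final set = {ant elk mango owl yak} -> MATCHES target
Only LFU produces the target set.

Answer: LFU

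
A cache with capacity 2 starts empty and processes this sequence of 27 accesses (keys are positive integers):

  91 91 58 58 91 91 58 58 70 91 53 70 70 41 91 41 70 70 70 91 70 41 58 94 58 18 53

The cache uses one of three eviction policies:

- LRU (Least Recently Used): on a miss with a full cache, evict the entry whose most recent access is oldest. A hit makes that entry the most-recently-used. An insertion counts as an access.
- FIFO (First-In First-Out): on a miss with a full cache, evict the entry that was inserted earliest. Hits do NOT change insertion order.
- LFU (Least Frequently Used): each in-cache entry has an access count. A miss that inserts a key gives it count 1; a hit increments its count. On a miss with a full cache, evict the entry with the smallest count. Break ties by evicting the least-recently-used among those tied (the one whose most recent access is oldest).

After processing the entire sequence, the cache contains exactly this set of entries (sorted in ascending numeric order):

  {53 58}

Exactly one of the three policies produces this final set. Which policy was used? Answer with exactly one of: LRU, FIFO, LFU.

Simulating under each policy and comparing final sets:
  LRU: final set = {18 53} -> differs
  FIFO: final set = {18 53} -> differs
  LFU: final set = {53 58} -> MATCHES target
Only LFU produces the target set.

Answer: LFU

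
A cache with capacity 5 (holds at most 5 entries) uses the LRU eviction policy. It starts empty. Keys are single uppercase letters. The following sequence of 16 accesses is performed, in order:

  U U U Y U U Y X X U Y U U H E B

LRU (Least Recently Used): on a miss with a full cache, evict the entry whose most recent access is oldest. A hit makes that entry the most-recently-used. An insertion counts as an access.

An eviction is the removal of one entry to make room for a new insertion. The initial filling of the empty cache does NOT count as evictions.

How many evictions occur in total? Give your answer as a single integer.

Answer: 1

Derivation:
LRU simulation (capacity=5):
  1. access U: MISS. Cache (LRU->MRU): [U]
  2. access U: HIT. Cache (LRU->MRU): [U]
  3. access U: HIT. Cache (LRU->MRU): [U]
  4. access Y: MISS. Cache (LRU->MRU): [U Y]
  5. access U: HIT. Cache (LRU->MRU): [Y U]
  6. access U: HIT. Cache (LRU->MRU): [Y U]
  7. access Y: HIT. Cache (LRU->MRU): [U Y]
  8. access X: MISS. Cache (LRU->MRU): [U Y X]
  9. access X: HIT. Cache (LRU->MRU): [U Y X]
  10. access U: HIT. Cache (LRU->MRU): [Y X U]
  11. access Y: HIT. Cache (LRU->MRU): [X U Y]
  12. access U: HIT. Cache (LRU->MRU): [X Y U]
  13. access U: HIT. Cache (LRU->MRU): [X Y U]
  14. access H: MISS. Cache (LRU->MRU): [X Y U H]
  15. access E: MISS. Cache (LRU->MRU): [X Y U H E]
  16. access B: MISS, evict X. Cache (LRU->MRU): [Y U H E B]
Total: 10 hits, 6 misses, 1 evictions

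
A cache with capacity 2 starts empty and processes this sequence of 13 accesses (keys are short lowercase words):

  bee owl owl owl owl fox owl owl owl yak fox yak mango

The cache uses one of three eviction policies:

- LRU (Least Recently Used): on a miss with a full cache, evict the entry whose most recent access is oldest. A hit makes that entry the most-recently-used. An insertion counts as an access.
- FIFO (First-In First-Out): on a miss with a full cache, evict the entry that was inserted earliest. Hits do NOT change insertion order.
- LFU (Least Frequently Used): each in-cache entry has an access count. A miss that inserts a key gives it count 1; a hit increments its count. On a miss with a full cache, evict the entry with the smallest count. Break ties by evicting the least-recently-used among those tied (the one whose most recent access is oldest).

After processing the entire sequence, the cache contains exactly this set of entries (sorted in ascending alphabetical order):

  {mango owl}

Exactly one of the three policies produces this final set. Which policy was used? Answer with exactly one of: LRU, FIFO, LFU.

Answer: LFU

Derivation:
Simulating under each policy and comparing final sets:
  LRU: final set = {mango yak} -> differs
  FIFO: final set = {mango yak} -> differs
  LFU: final set = {mango owl} -> MATCHES target
Only LFU produces the target set.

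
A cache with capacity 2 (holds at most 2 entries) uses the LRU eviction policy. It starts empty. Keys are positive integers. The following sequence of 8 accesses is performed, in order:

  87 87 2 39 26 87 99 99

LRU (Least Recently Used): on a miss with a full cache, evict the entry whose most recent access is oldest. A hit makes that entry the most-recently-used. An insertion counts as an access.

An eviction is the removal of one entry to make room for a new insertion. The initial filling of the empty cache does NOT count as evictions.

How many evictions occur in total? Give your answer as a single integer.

Answer: 4

Derivation:
LRU simulation (capacity=2):
  1. access 87: MISS. Cache (LRU->MRU): [87]
  2. access 87: HIT. Cache (LRU->MRU): [87]
  3. access 2: MISS. Cache (LRU->MRU): [87 2]
  4. access 39: MISS, evict 87. Cache (LRU->MRU): [2 39]
  5. access 26: MISS, evict 2. Cache (LRU->MRU): [39 26]
  6. access 87: MISS, evict 39. Cache (LRU->MRU): [26 87]
  7. access 99: MISS, evict 26. Cache (LRU->MRU): [87 99]
  8. access 99: HIT. Cache (LRU->MRU): [87 99]
Total: 2 hits, 6 misses, 4 evictions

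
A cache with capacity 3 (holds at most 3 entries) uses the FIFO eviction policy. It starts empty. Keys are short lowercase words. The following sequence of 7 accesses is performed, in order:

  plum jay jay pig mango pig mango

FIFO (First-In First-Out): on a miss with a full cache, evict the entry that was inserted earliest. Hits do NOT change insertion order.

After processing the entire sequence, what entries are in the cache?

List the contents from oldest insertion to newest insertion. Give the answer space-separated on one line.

Answer: jay pig mango

Derivation:
FIFO simulation (capacity=3):
  1. access plum: MISS. Cache (old->new): [plum]
  2. access jay: MISS. Cache (old->new): [plum jay]
  3. access jay: HIT. Cache (old->new): [plum jay]
  4. access pig: MISS. Cache (old->new): [plum jay pig]
  5. access mango: MISS, evict plum. Cache (old->new): [jay pig mango]
  6. access pig: HIT. Cache (old->new): [jay pig mango]
  7. access mango: HIT. Cache (old->new): [jay pig mango]
Total: 3 hits, 4 misses, 1 evictions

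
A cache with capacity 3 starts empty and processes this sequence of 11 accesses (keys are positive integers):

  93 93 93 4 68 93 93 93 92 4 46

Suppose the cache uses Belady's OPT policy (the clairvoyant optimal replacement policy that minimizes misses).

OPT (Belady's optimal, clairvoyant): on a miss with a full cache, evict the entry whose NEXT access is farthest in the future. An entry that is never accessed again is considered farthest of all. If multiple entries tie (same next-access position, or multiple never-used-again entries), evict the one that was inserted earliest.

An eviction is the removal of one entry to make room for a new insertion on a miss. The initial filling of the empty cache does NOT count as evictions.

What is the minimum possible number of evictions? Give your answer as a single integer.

Answer: 2

Derivation:
OPT (Belady) simulation (capacity=3):
  1. access 93: MISS. Cache: [93]
  2. access 93: HIT. Next use of 93: step 3. Cache: [93]
  3. access 93: HIT. Next use of 93: step 6. Cache: [93]
  4. access 4: MISS. Cache: [93 4]
  5. access 68: MISS. Cache: [93 4 68]
  6. access 93: HIT. Next use of 93: step 7. Cache: [93 4 68]
  7. access 93: HIT. Next use of 93: step 8. Cache: [93 4 68]
  8. access 93: HIT. Next use of 93: never. Cache: [93 4 68]
  9. access 92: MISS, evict 93 (next use: never). Cache: [4 68 92]
  10. access 4: HIT. Next use of 4: never. Cache: [4 68 92]
  11. access 46: MISS, evict 4 (next use: never). Cache: [68 92 46]
Total: 6 hits, 5 misses, 2 evictions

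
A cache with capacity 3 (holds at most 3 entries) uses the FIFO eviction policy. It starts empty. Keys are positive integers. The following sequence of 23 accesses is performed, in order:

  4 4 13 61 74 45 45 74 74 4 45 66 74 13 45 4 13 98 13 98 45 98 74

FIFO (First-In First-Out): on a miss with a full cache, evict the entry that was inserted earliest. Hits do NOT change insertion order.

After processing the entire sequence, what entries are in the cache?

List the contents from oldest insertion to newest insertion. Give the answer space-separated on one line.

FIFO simulation (capacity=3):
  1. access 4: MISS. Cache (old->new): [4]
  2. access 4: HIT. Cache (old->new): [4]
  3. access 13: MISS. Cache (old->new): [4 13]
  4. access 61: MISS. Cache (old->new): [4 13 61]
  5. access 74: MISS, evict 4. Cache (old->new): [13 61 74]
  6. access 45: MISS, evict 13. Cache (old->new): [61 74 45]
  7. access 45: HIT. Cache (old->new): [61 74 45]
  8. access 74: HIT. Cache (old->new): [61 74 45]
  9. access 74: HIT. Cache (old->new): [61 74 45]
  10. access 4: MISS, evict 61. Cache (old->new): [74 45 4]
  11. access 45: HIT. Cache (old->new): [74 45 4]
  12. access 66: MISS, evict 74. Cache (old->new): [45 4 66]
  13. access 74: MISS, evict 45. Cache (old->new): [4 66 74]
  14. access 13: MISS, evict 4. Cache (old->new): [66 74 13]
  15. access 45: MISS, evict 66. Cache (old->new): [74 13 45]
  16. access 4: MISS, evict 74. Cache (old->new): [13 45 4]
  17. access 13: HIT. Cache (old->new): [13 45 4]
  18. access 98: MISS, evict 13. Cache (old->new): [45 4 98]
  19. access 13: MISS, evict 45. Cache (old->new): [4 98 13]
  20. access 98: HIT. Cache (old->new): [4 98 13]
  21. access 45: MISS, evict 4. Cache (old->new): [98 13 45]
  22. access 98: HIT. Cache (old->new): [98 13 45]
  23. access 74: MISS, evict 98. Cache (old->new): [13 45 74]
Total: 8 hits, 15 misses, 12 evictions

Answer: 13 45 74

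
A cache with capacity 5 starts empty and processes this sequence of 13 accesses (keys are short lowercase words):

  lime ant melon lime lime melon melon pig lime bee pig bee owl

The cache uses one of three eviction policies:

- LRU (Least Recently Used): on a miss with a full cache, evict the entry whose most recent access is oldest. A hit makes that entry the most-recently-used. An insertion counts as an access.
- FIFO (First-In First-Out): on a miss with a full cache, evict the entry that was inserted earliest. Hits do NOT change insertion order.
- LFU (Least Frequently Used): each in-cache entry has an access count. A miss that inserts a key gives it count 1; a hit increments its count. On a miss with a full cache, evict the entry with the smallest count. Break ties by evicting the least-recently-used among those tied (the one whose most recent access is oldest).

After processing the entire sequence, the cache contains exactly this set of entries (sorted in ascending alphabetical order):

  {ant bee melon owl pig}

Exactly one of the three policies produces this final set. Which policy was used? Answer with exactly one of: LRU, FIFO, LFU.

Simulating under each policy and comparing final sets:
  LRU: final set = {bee lime melon owl pig} -> differs
  FIFO: final set = {ant bee melon owl pig} -> MATCHES target
  LFU: final set = {bee lime melon owl pig} -> differs
Only FIFO produces the target set.

Answer: FIFO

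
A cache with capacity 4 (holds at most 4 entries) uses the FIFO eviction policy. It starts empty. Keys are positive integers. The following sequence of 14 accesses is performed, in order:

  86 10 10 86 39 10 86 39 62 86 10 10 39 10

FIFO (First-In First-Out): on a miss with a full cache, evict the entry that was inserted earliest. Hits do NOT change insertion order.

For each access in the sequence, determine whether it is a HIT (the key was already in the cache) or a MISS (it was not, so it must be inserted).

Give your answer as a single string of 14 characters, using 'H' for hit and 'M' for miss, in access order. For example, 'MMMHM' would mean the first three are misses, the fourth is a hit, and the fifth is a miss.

Answer: MMHHMHHHMHHHHH

Derivation:
FIFO simulation (capacity=4):
  1. access 86: MISS. Cache (old->new): [86]
  2. access 10: MISS. Cache (old->new): [86 10]
  3. access 10: HIT. Cache (old->new): [86 10]
  4. access 86: HIT. Cache (old->new): [86 10]
  5. access 39: MISS. Cache (old->new): [86 10 39]
  6. access 10: HIT. Cache (old->new): [86 10 39]
  7. access 86: HIT. Cache (old->new): [86 10 39]
  8. access 39: HIT. Cache (old->new): [86 10 39]
  9. access 62: MISS. Cache (old->new): [86 10 39 62]
  10. access 86: HIT. Cache (old->new): [86 10 39 62]
  11. access 10: HIT. Cache (old->new): [86 10 39 62]
  12. access 10: HIT. Cache (old->new): [86 10 39 62]
  13. access 39: HIT. Cache (old->new): [86 10 39 62]
  14. access 10: HIT. Cache (old->new): [86 10 39 62]
Total: 10 hits, 4 misses, 0 evictions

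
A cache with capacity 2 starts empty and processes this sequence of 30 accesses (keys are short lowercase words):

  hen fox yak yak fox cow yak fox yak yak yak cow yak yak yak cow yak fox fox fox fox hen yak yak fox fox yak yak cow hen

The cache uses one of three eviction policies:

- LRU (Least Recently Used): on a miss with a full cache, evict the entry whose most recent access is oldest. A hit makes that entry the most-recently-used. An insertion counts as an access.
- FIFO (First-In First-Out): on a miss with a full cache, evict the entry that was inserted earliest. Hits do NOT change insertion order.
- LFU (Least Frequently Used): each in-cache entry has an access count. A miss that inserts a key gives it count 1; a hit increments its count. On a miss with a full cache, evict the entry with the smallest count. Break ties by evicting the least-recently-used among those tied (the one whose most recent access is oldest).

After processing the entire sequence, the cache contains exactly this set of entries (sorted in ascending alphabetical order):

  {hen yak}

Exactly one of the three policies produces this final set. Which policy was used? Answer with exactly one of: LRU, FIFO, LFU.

Answer: LFU

Derivation:
Simulating under each policy and comparing final sets:
  LRU: final set = {cow hen} -> differs
  FIFO: final set = {cow hen} -> differs
  LFU: final set = {hen yak} -> MATCHES target
Only LFU produces the target set.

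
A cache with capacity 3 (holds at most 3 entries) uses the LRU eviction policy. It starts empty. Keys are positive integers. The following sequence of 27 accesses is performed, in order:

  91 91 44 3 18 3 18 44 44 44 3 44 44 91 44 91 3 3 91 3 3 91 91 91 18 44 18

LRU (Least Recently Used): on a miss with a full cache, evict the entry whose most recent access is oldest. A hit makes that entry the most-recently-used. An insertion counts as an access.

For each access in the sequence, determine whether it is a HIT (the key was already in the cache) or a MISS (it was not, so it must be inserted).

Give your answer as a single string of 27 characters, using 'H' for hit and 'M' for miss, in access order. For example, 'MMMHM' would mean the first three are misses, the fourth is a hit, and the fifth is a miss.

Answer: MHMMMHHHHHHHHMHHHHHHHHHHMMH

Derivation:
LRU simulation (capacity=3):
  1. access 91: MISS. Cache (LRU->MRU): [91]
  2. access 91: HIT. Cache (LRU->MRU): [91]
  3. access 44: MISS. Cache (LRU->MRU): [91 44]
  4. access 3: MISS. Cache (LRU->MRU): [91 44 3]
  5. access 18: MISS, evict 91. Cache (LRU->MRU): [44 3 18]
  6. access 3: HIT. Cache (LRU->MRU): [44 18 3]
  7. access 18: HIT. Cache (LRU->MRU): [44 3 18]
  8. access 44: HIT. Cache (LRU->MRU): [3 18 44]
  9. access 44: HIT. Cache (LRU->MRU): [3 18 44]
  10. access 44: HIT. Cache (LRU->MRU): [3 18 44]
  11. access 3: HIT. Cache (LRU->MRU): [18 44 3]
  12. access 44: HIT. Cache (LRU->MRU): [18 3 44]
  13. access 44: HIT. Cache (LRU->MRU): [18 3 44]
  14. access 91: MISS, evict 18. Cache (LRU->MRU): [3 44 91]
  15. access 44: HIT. Cache (LRU->MRU): [3 91 44]
  16. access 91: HIT. Cache (LRU->MRU): [3 44 91]
  17. access 3: HIT. Cache (LRU->MRU): [44 91 3]
  18. access 3: HIT. Cache (LRU->MRU): [44 91 3]
  19. access 91: HIT. Cache (LRU->MRU): [44 3 91]
  20. access 3: HIT. Cache (LRU->MRU): [44 91 3]
  21. access 3: HIT. Cache (LRU->MRU): [44 91 3]
  22. access 91: HIT. Cache (LRU->MRU): [44 3 91]
  23. access 91: HIT. Cache (LRU->MRU): [44 3 91]
  24. access 91: HIT. Cache (LRU->MRU): [44 3 91]
  25. access 18: MISS, evict 44. Cache (LRU->MRU): [3 91 18]
  26. access 44: MISS, evict 3. Cache (LRU->MRU): [91 18 44]
  27. access 18: HIT. Cache (LRU->MRU): [91 44 18]
Total: 20 hits, 7 misses, 4 evictions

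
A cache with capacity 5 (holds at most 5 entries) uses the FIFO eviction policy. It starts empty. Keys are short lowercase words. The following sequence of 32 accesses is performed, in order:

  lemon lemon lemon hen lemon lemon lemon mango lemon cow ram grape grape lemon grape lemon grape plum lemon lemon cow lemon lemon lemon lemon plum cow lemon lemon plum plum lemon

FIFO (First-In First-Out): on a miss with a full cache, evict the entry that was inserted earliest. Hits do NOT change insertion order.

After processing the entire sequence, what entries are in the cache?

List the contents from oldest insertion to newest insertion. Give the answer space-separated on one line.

Answer: cow ram grape lemon plum

Derivation:
FIFO simulation (capacity=5):
  1. access lemon: MISS. Cache (old->new): [lemon]
  2. access lemon: HIT. Cache (old->new): [lemon]
  3. access lemon: HIT. Cache (old->new): [lemon]
  4. access hen: MISS. Cache (old->new): [lemon hen]
  5. access lemon: HIT. Cache (old->new): [lemon hen]
  6. access lemon: HIT. Cache (old->new): [lemon hen]
  7. access lemon: HIT. Cache (old->new): [lemon hen]
  8. access mango: MISS. Cache (old->new): [lemon hen mango]
  9. access lemon: HIT. Cache (old->new): [lemon hen mango]
  10. access cow: MISS. Cache (old->new): [lemon hen mango cow]
  11. access ram: MISS. Cache (old->new): [lemon hen mango cow ram]
  12. access grape: MISS, evict lemon. Cache (old->new): [hen mango cow ram grape]
  13. access grape: HIT. Cache (old->new): [hen mango cow ram grape]
  14. access lemon: MISS, evict hen. Cache (old->new): [mango cow ram grape lemon]
  15. access grape: HIT. Cache (old->new): [mango cow ram grape lemon]
  16. access lemon: HIT. Cache (old->new): [mango cow ram grape lemon]
  17. access grape: HIT. Cache (old->new): [mango cow ram grape lemon]
  18. access plum: MISS, evict mango. Cache (old->new): [cow ram grape lemon plum]
  19. access lemon: HIT. Cache (old->new): [cow ram grape lemon plum]
  20. access lemon: HIT. Cache (old->new): [cow ram grape lemon plum]
  21. access cow: HIT. Cache (old->new): [cow ram grape lemon plum]
  22. access lemon: HIT. Cache (old->new): [cow ram grape lemon plum]
  23. access lemon: HIT. Cache (old->new): [cow ram grape lemon plum]
  24. access lemon: HIT. Cache (old->new): [cow ram grape lemon plum]
  25. access lemon: HIT. Cache (old->new): [cow ram grape lemon plum]
  26. access plum: HIT. Cache (old->new): [cow ram grape lemon plum]
  27. access cow: HIT. Cache (old->new): [cow ram grape lemon plum]
  28. access lemon: HIT. Cache (old->new): [cow ram grape lemon plum]
  29. access lemon: HIT. Cache (old->new): [cow ram grape lemon plum]
  30. access plum: HIT. Cache (old->new): [cow ram grape lemon plum]
  31. access plum: HIT. Cache (old->new): [cow ram grape lemon plum]
  32. access lemon: HIT. Cache (old->new): [cow ram grape lemon plum]
Total: 24 hits, 8 misses, 3 evictions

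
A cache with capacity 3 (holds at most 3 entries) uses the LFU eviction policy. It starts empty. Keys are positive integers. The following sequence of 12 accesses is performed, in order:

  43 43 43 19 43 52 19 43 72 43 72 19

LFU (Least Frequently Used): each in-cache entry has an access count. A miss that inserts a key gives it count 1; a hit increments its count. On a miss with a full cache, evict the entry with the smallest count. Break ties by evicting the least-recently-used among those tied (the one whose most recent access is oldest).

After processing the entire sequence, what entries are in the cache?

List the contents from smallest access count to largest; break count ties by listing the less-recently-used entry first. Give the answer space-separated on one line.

Answer: 72 19 43

Derivation:
LFU simulation (capacity=3):
  1. access 43: MISS. Cache: [43(c=1)]
  2. access 43: HIT, count now 2. Cache: [43(c=2)]
  3. access 43: HIT, count now 3. Cache: [43(c=3)]
  4. access 19: MISS. Cache: [19(c=1) 43(c=3)]
  5. access 43: HIT, count now 4. Cache: [19(c=1) 43(c=4)]
  6. access 52: MISS. Cache: [19(c=1) 52(c=1) 43(c=4)]
  7. access 19: HIT, count now 2. Cache: [52(c=1) 19(c=2) 43(c=4)]
  8. access 43: HIT, count now 5. Cache: [52(c=1) 19(c=2) 43(c=5)]
  9. access 72: MISS, evict 52(c=1). Cache: [72(c=1) 19(c=2) 43(c=5)]
  10. access 43: HIT, count now 6. Cache: [72(c=1) 19(c=2) 43(c=6)]
  11. access 72: HIT, count now 2. Cache: [19(c=2) 72(c=2) 43(c=6)]
  12. access 19: HIT, count now 3. Cache: [72(c=2) 19(c=3) 43(c=6)]
Total: 8 hits, 4 misses, 1 evictions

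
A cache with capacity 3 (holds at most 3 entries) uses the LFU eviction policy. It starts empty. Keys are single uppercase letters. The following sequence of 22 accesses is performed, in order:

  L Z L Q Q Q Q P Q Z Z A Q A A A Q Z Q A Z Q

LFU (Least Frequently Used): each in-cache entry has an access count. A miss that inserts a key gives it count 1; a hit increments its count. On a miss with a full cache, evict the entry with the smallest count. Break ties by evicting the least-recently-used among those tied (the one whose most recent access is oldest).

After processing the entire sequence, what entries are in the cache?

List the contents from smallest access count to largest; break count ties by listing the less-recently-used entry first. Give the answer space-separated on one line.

Answer: Z A Q

Derivation:
LFU simulation (capacity=3):
  1. access L: MISS. Cache: [L(c=1)]
  2. access Z: MISS. Cache: [L(c=1) Z(c=1)]
  3. access L: HIT, count now 2. Cache: [Z(c=1) L(c=2)]
  4. access Q: MISS. Cache: [Z(c=1) Q(c=1) L(c=2)]
  5. access Q: HIT, count now 2. Cache: [Z(c=1) L(c=2) Q(c=2)]
  6. access Q: HIT, count now 3. Cache: [Z(c=1) L(c=2) Q(c=3)]
  7. access Q: HIT, count now 4. Cache: [Z(c=1) L(c=2) Q(c=4)]
  8. access P: MISS, evict Z(c=1). Cache: [P(c=1) L(c=2) Q(c=4)]
  9. access Q: HIT, count now 5. Cache: [P(c=1) L(c=2) Q(c=5)]
  10. access Z: MISS, evict P(c=1). Cache: [Z(c=1) L(c=2) Q(c=5)]
  11. access Z: HIT, count now 2. Cache: [L(c=2) Z(c=2) Q(c=5)]
  12. access A: MISS, evict L(c=2). Cache: [A(c=1) Z(c=2) Q(c=5)]
  13. access Q: HIT, count now 6. Cache: [A(c=1) Z(c=2) Q(c=6)]
  14. access A: HIT, count now 2. Cache: [Z(c=2) A(c=2) Q(c=6)]
  15. access A: HIT, count now 3. Cache: [Z(c=2) A(c=3) Q(c=6)]
  16. access A: HIT, count now 4. Cache: [Z(c=2) A(c=4) Q(c=6)]
  17. access Q: HIT, count now 7. Cache: [Z(c=2) A(c=4) Q(c=7)]
  18. access Z: HIT, count now 3. Cache: [Z(c=3) A(c=4) Q(c=7)]
  19. access Q: HIT, count now 8. Cache: [Z(c=3) A(c=4) Q(c=8)]
  20. access A: HIT, count now 5. Cache: [Z(c=3) A(c=5) Q(c=8)]
  21. access Z: HIT, count now 4. Cache: [Z(c=4) A(c=5) Q(c=8)]
  22. access Q: HIT, count now 9. Cache: [Z(c=4) A(c=5) Q(c=9)]
Total: 16 hits, 6 misses, 3 evictions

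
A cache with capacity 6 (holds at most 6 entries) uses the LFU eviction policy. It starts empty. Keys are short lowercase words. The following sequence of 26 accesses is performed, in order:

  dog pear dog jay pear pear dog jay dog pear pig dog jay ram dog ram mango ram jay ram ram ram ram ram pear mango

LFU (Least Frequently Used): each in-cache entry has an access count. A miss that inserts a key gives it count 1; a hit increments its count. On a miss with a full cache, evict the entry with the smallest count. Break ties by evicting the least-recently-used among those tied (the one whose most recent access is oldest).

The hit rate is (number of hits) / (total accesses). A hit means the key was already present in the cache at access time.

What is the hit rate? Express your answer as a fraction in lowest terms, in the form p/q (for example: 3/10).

Answer: 10/13

Derivation:
LFU simulation (capacity=6):
  1. access dog: MISS. Cache: [dog(c=1)]
  2. access pear: MISS. Cache: [dog(c=1) pear(c=1)]
  3. access dog: HIT, count now 2. Cache: [pear(c=1) dog(c=2)]
  4. access jay: MISS. Cache: [pear(c=1) jay(c=1) dog(c=2)]
  5. access pear: HIT, count now 2. Cache: [jay(c=1) dog(c=2) pear(c=2)]
  6. access pear: HIT, count now 3. Cache: [jay(c=1) dog(c=2) pear(c=3)]
  7. access dog: HIT, count now 3. Cache: [jay(c=1) pear(c=3) dog(c=3)]
  8. access jay: HIT, count now 2. Cache: [jay(c=2) pear(c=3) dog(c=3)]
  9. access dog: HIT, count now 4. Cache: [jay(c=2) pear(c=3) dog(c=4)]
  10. access pear: HIT, count now 4. Cache: [jay(c=2) dog(c=4) pear(c=4)]
  11. access pig: MISS. Cache: [pig(c=1) jay(c=2) dog(c=4) pear(c=4)]
  12. access dog: HIT, count now 5. Cache: [pig(c=1) jay(c=2) pear(c=4) dog(c=5)]
  13. access jay: HIT, count now 3. Cache: [pig(c=1) jay(c=3) pear(c=4) dog(c=5)]
  14. access ram: MISS. Cache: [pig(c=1) ram(c=1) jay(c=3) pear(c=4) dog(c=5)]
  15. access dog: HIT, count now 6. Cache: [pig(c=1) ram(c=1) jay(c=3) pear(c=4) dog(c=6)]
  16. access ram: HIT, count now 2. Cache: [pig(c=1) ram(c=2) jay(c=3) pear(c=4) dog(c=6)]
  17. access mango: MISS. Cache: [pig(c=1) mango(c=1) ram(c=2) jay(c=3) pear(c=4) dog(c=6)]
  18. access ram: HIT, count now 3. Cache: [pig(c=1) mango(c=1) jay(c=3) ram(c=3) pear(c=4) dog(c=6)]
  19. access jay: HIT, count now 4. Cache: [pig(c=1) mango(c=1) ram(c=3) pear(c=4) jay(c=4) dog(c=6)]
  20. access ram: HIT, count now 4. Cache: [pig(c=1) mango(c=1) pear(c=4) jay(c=4) ram(c=4) dog(c=6)]
  21. access ram: HIT, count now 5. Cache: [pig(c=1) mango(c=1) pear(c=4) jay(c=4) ram(c=5) dog(c=6)]
  22. access ram: HIT, count now 6. Cache: [pig(c=1) mango(c=1) pear(c=4) jay(c=4) dog(c=6) ram(c=6)]
  23. access ram: HIT, count now 7. Cache: [pig(c=1) mango(c=1) pear(c=4) jay(c=4) dog(c=6) ram(c=7)]
  24. access ram: HIT, count now 8. Cache: [pig(c=1) mango(c=1) pear(c=4) jay(c=4) dog(c=6) ram(c=8)]
  25. access pear: HIT, count now 5. Cache: [pig(c=1) mango(c=1) jay(c=4) pear(c=5) dog(c=6) ram(c=8)]
  26. access mango: HIT, count now 2. Cache: [pig(c=1) mango(c=2) jay(c=4) pear(c=5) dog(c=6) ram(c=8)]
Total: 20 hits, 6 misses, 0 evictions

Hit rate = 20/26 = 10/13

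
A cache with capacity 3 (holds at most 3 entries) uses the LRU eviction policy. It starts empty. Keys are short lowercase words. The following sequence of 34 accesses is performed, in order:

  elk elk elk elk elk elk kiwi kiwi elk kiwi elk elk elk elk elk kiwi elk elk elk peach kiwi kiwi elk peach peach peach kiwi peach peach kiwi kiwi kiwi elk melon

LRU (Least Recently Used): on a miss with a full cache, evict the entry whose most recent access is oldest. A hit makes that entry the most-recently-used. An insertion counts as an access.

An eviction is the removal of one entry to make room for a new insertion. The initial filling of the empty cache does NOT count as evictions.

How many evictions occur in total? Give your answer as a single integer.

Answer: 1

Derivation:
LRU simulation (capacity=3):
  1. access elk: MISS. Cache (LRU->MRU): [elk]
  2. access elk: HIT. Cache (LRU->MRU): [elk]
  3. access elk: HIT. Cache (LRU->MRU): [elk]
  4. access elk: HIT. Cache (LRU->MRU): [elk]
  5. access elk: HIT. Cache (LRU->MRU): [elk]
  6. access elk: HIT. Cache (LRU->MRU): [elk]
  7. access kiwi: MISS. Cache (LRU->MRU): [elk kiwi]
  8. access kiwi: HIT. Cache (LRU->MRU): [elk kiwi]
  9. access elk: HIT. Cache (LRU->MRU): [kiwi elk]
  10. access kiwi: HIT. Cache (LRU->MRU): [elk kiwi]
  11. access elk: HIT. Cache (LRU->MRU): [kiwi elk]
  12. access elk: HIT. Cache (LRU->MRU): [kiwi elk]
  13. access elk: HIT. Cache (LRU->MRU): [kiwi elk]
  14. access elk: HIT. Cache (LRU->MRU): [kiwi elk]
  15. access elk: HIT. Cache (LRU->MRU): [kiwi elk]
  16. access kiwi: HIT. Cache (LRU->MRU): [elk kiwi]
  17. access elk: HIT. Cache (LRU->MRU): [kiwi elk]
  18. access elk: HIT. Cache (LRU->MRU): [kiwi elk]
  19. access elk: HIT. Cache (LRU->MRU): [kiwi elk]
  20. access peach: MISS. Cache (LRU->MRU): [kiwi elk peach]
  21. access kiwi: HIT. Cache (LRU->MRU): [elk peach kiwi]
  22. access kiwi: HIT. Cache (LRU->MRU): [elk peach kiwi]
  23. access elk: HIT. Cache (LRU->MRU): [peach kiwi elk]
  24. access peach: HIT. Cache (LRU->MRU): [kiwi elk peach]
  25. access peach: HIT. Cache (LRU->MRU): [kiwi elk peach]
  26. access peach: HIT. Cache (LRU->MRU): [kiwi elk peach]
  27. access kiwi: HIT. Cache (LRU->MRU): [elk peach kiwi]
  28. access peach: HIT. Cache (LRU->MRU): [elk kiwi peach]
  29. access peach: HIT. Cache (LRU->MRU): [elk kiwi peach]
  30. access kiwi: HIT. Cache (LRU->MRU): [elk peach kiwi]
  31. access kiwi: HIT. Cache (LRU->MRU): [elk peach kiwi]
  32. access kiwi: HIT. Cache (LRU->MRU): [elk peach kiwi]
  33. access elk: HIT. Cache (LRU->MRU): [peach kiwi elk]
  34. access melon: MISS, evict peach. Cache (LRU->MRU): [kiwi elk melon]
Total: 30 hits, 4 misses, 1 evictions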